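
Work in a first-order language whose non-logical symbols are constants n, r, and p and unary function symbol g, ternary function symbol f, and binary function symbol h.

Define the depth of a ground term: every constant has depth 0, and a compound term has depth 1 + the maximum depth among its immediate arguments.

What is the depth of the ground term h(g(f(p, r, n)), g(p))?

depth(f(p, r, n)) = 1 + max(0, 0, 0) = 1
depth(g(f(p, r, n))) = 1 + depth(f(p, r, n)) = 1 + 1 = 2
depth(g(p)) = 1 + depth(p) = 1 + 0 = 1
depth(h(g(f(p, r, n)), g(p))) = 1 + max(2, 1) = 3

3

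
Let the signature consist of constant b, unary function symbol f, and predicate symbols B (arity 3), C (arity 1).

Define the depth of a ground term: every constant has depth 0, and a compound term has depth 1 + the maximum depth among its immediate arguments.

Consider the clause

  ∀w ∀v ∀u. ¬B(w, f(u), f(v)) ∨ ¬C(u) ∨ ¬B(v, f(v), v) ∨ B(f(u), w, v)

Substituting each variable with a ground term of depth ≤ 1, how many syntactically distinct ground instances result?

Ground terms of depth ≤ 1:
  Let N_k = |{terms of depth ≤ k}|. Then N_0 = 1 and N_k = 1 + N_{k-1} for k ≥ 1 (one summand per function symbol, arity giving the exponent).
  N_0 = 1
  N_1 = 1 + 1 = 2
  Explicitly: b, f(b).
So there are 2 ground terms available for substitution.
The clause has 3 distinct variables (w, v, u), each appearing in the body. In the free term algebra distinct substitutions yield syntactically distinct ground instances.
Number of ground instances = 2^3 = 8.

8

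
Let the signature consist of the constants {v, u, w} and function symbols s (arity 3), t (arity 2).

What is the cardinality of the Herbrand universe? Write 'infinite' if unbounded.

The signature has at least one function symbol (s, arity 3) and at least one constant (v).
Iterating s gives infinitely many distinct ground terms: v, s(v, v, v), s(s(v, v, v), s(v, v, v), s(v, v, v)), ...
So the Herbrand universe is infinite.

infinite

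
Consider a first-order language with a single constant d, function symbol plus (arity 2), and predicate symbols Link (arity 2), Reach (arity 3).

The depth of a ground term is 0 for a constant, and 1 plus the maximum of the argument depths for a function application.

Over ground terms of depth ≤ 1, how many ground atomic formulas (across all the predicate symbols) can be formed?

First count ground terms of depth ≤ 1.
Write N_k for the number of ground terms of depth ≤ k. A term of depth ≤ k is either a constant or a function symbol applied to arguments of depth ≤ k−1, so N_k = 1 + N_{k-1}^2.
N_0 = 1
N_1 = 1 + 1^2 = 2
So |H| = 2.
For each predicate symbol, the number of ground atoms is |H| raised to its arity; summing:
  Link: 2^2 = 4;  Reach: 2^3 = 8
Total ground atoms: 4 + 8 = 12.

12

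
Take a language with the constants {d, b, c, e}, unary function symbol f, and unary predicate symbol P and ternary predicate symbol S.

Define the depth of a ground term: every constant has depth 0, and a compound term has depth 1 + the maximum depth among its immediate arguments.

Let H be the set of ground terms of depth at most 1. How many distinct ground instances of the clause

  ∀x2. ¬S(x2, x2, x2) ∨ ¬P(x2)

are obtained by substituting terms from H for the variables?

Ground terms of depth ≤ 1:
  Let N_k = |{terms of depth ≤ k}|. Then N_0 = 4 and N_k = 4 + N_{k-1} for k ≥ 1 (one summand per function symbol, arity giving the exponent).
  N_0 = 4
  N_1 = 4 + 4 = 8
  Explicitly: d, b, c, e, f(d), f(b), f(c), f(e).
So there are 8 ground terms available for substitution.
The body mentions the single quantified variable x2; since ground terms form a free algebra, no two substitutions collapse to the same formula.
Number of ground instances = 8.

8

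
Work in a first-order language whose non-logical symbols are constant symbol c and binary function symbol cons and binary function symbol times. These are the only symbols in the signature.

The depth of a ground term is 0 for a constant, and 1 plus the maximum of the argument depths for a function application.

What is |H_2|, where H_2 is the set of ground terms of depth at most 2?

19

Let N_k count ground terms of depth at most k. Each non-constant term of depth ≤ k is some function symbol applied to depth-≤(k−1) arguments, giving N_k = 1 + N_{k-1}^2 + N_{k-1}^2.
N_0 = 1
N_1 = 1 + 1^2 + 1^2 = 3
N_2 = 1 + 3^2 + 3^2 = 19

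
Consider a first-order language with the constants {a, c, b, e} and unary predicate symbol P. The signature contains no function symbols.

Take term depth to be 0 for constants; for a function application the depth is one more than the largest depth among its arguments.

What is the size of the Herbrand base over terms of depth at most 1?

First count ground terms of depth ≤ 1.
With no function symbols every ground term is a constant, so there are exactly 4 ground terms at every depth bound.
N_0 = 4
N_1 = 4
Explicitly: a, c, b, e.
So |H| = 4.
For each predicate symbol, the number of ground atoms is |H| raised to its arity; summing:
  P: 4
Total ground atoms: 4.

4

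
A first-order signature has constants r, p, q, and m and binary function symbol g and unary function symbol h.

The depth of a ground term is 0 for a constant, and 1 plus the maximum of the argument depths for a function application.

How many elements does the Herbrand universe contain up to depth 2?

Write N_k for the number of ground terms of depth ≤ k. A term of depth ≤ k is either a constant or a function symbol applied to arguments of depth ≤ k−1, so N_k = 4 + N_{k-1}^2 + N_{k-1}.
N_0 = 4
N_1 = 4 + 4^2 + 4 = 24
N_2 = 4 + 24^2 + 24 = 604

604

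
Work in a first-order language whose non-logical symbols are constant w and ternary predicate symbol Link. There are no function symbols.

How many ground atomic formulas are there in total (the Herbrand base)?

1

With no function symbols, the Herbrand universe is just the 1 constant.
Ground atoms per predicate: Link: 1^3 = 1.
Herbrand base size = 1 = 1.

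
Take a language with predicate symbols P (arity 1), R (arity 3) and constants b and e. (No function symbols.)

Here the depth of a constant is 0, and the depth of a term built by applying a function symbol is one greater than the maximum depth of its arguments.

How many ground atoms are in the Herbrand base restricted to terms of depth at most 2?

First count ground terms of depth ≤ 2.
With no function symbols every ground term is a constant, so there are exactly 2 ground terms at every depth bound.
N_0 = 2
N_1 = 2
N_2 = 2
So |H| = 2.
Ground atoms are formed by filling each argument slot of a predicate with a term from H, so an r-ary predicate gives |H|^r atoms:
  P: 2;  R: 2^3 = 8
Total ground atoms: 2 + 8 = 10.

10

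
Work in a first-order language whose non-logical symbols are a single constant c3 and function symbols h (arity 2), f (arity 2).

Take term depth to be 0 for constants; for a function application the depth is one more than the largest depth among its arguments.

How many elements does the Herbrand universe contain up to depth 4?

1045459

If N_k denotes the number of depth-≤k ground terms, the 1 constant gives N_0 = 1, and each function symbol of arity r contributes N_{k-1}^r new terms at level k: N_k = 1 + N_{k-1}^2 + N_{k-1}^2.
N_0 = 1
N_1 = 1 + 1^2 + 1^2 = 3
N_2 = 1 + 3^2 + 3^2 = 19
N_3 = 1 + 19^2 + 19^2 = 723
N_4 = 1 + 723^2 + 723^2 = 1045459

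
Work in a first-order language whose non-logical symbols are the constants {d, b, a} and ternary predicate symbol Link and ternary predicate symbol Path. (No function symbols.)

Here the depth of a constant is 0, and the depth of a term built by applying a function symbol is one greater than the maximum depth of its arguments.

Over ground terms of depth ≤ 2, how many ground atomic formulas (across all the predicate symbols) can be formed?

54

First count ground terms of depth ≤ 2.
With no function symbols every ground term is a constant, so there are exactly 3 ground terms at every depth bound.
N_0 = 3
N_1 = 3
N_2 = 3
So |H| = 3.
Each predicate of arity r yields |H|^r ground atoms (one per choice of an r-tuple from H):
  Link: 3^3 = 27;  Path: 3^3 = 27
Total ground atoms: 27 + 27 = 54.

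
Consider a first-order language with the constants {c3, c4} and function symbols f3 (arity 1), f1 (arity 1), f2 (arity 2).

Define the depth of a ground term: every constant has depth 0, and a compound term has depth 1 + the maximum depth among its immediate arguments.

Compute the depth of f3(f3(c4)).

depth(f3(c4)) = 1 + depth(c4) = 1 + 0 = 1
depth(f3(f3(c4))) = 1 + depth(f3(c4)) = 1 + 1 = 2

2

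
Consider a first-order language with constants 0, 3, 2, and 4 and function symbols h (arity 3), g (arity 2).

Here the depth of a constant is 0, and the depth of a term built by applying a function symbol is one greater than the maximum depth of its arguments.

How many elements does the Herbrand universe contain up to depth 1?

If N_k denotes the number of depth-≤k ground terms, the 4 constants give N_0 = 4, and each function symbol of arity r contributes N_{k-1}^r new terms at level k: N_k = 4 + N_{k-1}^3 + N_{k-1}^2.
N_0 = 4
N_1 = 4 + 4^3 + 4^2 = 84

84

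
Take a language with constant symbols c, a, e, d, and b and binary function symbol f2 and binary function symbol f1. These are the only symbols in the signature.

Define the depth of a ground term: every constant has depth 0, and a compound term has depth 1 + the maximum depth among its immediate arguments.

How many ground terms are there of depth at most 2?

6055

Let N_k = |{terms of depth ≤ k}|. Then N_0 = 5 and N_k = 5 + N_{k-1}^2 + N_{k-1}^2 for k ≥ 1 (one summand per function symbol, arity giving the exponent).
N_0 = 5
N_1 = 5 + 5^2 + 5^2 = 55
N_2 = 5 + 55^2 + 55^2 = 6055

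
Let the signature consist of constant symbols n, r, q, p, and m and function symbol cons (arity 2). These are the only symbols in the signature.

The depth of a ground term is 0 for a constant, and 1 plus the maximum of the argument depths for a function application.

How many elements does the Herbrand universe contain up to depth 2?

If N_k denotes the number of depth-≤k ground terms, the 5 constants give N_0 = 5, and each function symbol of arity r contributes N_{k-1}^r new terms at level k: N_k = 5 + N_{k-1}^2.
N_0 = 5
N_1 = 5 + 5^2 = 30
N_2 = 5 + 30^2 = 905

905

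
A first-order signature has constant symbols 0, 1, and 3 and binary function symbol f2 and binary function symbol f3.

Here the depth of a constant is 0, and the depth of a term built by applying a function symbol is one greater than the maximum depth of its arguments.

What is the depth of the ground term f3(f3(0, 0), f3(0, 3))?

depth(f3(0, 0)) = 1 + max(0, 0) = 1
depth(f3(0, 3)) = 1 + max(0, 0) = 1
depth(f3(f3(0, 0), f3(0, 3))) = 1 + max(1, 1) = 2

2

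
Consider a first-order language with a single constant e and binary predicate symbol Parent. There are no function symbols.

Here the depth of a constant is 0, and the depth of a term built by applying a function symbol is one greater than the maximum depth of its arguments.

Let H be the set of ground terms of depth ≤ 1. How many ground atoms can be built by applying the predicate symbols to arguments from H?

1

First count ground terms of depth ≤ 1.
With no function symbols every ground term is a constant, so there is exactly 1 ground term at every depth bound.
N_0 = 1
N_1 = 1
Explicitly: e.
So |H| = 1.
For each predicate symbol, the number of ground atoms is |H| raised to its arity; summing:
  Parent: 1^2 = 1
Total ground atoms: 1.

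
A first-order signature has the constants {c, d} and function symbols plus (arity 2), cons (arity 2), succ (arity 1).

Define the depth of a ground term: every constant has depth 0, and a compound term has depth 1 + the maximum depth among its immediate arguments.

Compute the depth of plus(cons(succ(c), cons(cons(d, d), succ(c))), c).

4

depth(succ(c)) = 1 + depth(c) = 1 + 0 = 1
depth(cons(d, d)) = 1 + max(0, 0) = 1
depth(cons(cons(d, d), succ(c))) = 1 + max(1, 1) = 2
depth(cons(succ(c), cons(cons(d, d), succ(c)))) = 1 + max(1, 2) = 3
depth(plus(cons(succ(c), cons(cons(d, d), succ(c))), c)) = 1 + max(3, 0) = 4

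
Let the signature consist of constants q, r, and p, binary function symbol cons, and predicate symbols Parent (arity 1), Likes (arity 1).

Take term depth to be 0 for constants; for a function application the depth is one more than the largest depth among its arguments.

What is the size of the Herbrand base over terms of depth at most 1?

24

First count ground terms of depth ≤ 1.
If N_k denotes the number of depth-≤k ground terms, the 3 constants give N_0 = 3, and each function symbol of arity r contributes N_{k-1}^r new terms at level k: N_k = 3 + N_{k-1}^2.
N_0 = 3
N_1 = 3 + 3^2 = 12
Explicitly: q, r, p, cons(q, q), cons(q, r), cons(q, p), cons(r, q), cons(r, r), cons(r, p), cons(p, q), cons(p, r), cons(p, p).
So |H| = 12.
A ground atom is a predicate applied to a tuple of terms from H, so the count is the sum over predicates of |H|^arity:
  Parent: 12;  Likes: 12
Total ground atoms: 12 + 12 = 24.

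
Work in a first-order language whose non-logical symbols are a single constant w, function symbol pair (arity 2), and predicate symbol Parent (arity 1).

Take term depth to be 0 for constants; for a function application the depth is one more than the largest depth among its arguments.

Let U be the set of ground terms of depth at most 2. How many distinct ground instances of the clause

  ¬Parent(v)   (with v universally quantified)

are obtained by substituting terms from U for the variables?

5

Ground terms of depth ≤ 2:
  Write N_k for the number of ground terms of depth ≤ k. A term of depth ≤ k is either a constant or a function symbol applied to arguments of depth ≤ k−1, so N_k = 1 + N_{k-1}^2.
  N_0 = 1
  N_1 = 1 + 1^2 = 2
  N_2 = 1 + 2^2 = 5
So there are 5 ground terms available for substitution.
There is 1 variable to instantiate (v),  occurring in at least one literal, so different choices give different ground instances.
Number of ground instances = 5.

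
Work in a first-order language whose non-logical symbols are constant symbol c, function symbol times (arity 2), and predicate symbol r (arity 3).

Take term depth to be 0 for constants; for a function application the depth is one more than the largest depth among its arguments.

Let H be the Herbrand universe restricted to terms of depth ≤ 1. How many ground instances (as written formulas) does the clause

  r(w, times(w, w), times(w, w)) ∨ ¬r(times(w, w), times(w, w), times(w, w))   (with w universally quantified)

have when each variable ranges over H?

Ground terms of depth ≤ 1:
  Count level by level. With function symbols times/2, the terms of depth ≤ k are the 1 constant together with each function applied to depth-≤(k−1) tuples, so N_k = 1 + N_{k-1}^2.
  N_0 = 1
  N_1 = 1 + 1^2 = 2
  Explicitly: c, times(c, c).
So there are 2 ground terms available for substitution.
The clause has 1 distinct variable (w), which appears in the body. In the free term algebra distinct substitutions yield syntactically distinct ground instances.
Number of ground instances = 2.

2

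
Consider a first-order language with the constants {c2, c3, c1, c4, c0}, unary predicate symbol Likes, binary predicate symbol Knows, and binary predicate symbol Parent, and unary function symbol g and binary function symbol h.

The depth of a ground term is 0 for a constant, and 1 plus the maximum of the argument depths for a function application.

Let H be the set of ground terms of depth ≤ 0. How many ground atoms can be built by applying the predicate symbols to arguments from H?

First count ground terms of depth ≤ 0.
If N_k denotes the number of depth-≤k ground terms, the 5 constants give N_0 = 5, and each function symbol of arity r contributes N_{k-1}^r new terms at level k: N_k = 5 + N_{k-1} + N_{k-1}^2.
N_0 = 5
Explicitly: c2, c3, c1, c4, c0.
So |H| = 5.
A ground atom is a predicate applied to a tuple of terms from H, so the count is the sum over predicates of |H|^arity:
  Likes: 5;  Knows: 5^2 = 25;  Parent: 5^2 = 25
Total ground atoms: 5 + 25 + 25 = 55.

55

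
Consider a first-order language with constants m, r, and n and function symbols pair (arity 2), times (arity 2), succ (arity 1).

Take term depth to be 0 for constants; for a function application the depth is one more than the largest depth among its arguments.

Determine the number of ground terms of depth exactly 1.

Let N_k = |{terms of depth ≤ k}|. Then N_0 = 3 and N_k = 3 + N_{k-1}^2 + N_{k-1}^2 + N_{k-1} for k ≥ 1 (one summand per function symbol, arity giving the exponent).
N_0 = 3
N_1 = 3 + 3^2 + 3^2 + 3 = 24
Terms of depth exactly 1: N_1 − N_0 = 24 − 3 = 21.

21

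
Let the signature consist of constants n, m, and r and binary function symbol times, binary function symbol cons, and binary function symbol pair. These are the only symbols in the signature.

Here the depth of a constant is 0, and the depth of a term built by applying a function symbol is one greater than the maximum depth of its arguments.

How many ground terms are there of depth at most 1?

Write N_k for the number of ground terms of depth ≤ k. A term of depth ≤ k is either a constant or a function symbol applied to arguments of depth ≤ k−1, so N_k = 3 + N_{k-1}^2 + N_{k-1}^2 + N_{k-1}^2.
N_0 = 3
N_1 = 3 + 3^2 + 3^2 + 3^2 = 30

30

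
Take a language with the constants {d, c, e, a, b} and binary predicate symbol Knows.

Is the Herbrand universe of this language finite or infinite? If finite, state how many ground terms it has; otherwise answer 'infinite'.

There are no function symbols, so every ground term is one of the 5 constants.
The Herbrand universe is {d, c, e, a, b}, which is finite with 5 elements.

5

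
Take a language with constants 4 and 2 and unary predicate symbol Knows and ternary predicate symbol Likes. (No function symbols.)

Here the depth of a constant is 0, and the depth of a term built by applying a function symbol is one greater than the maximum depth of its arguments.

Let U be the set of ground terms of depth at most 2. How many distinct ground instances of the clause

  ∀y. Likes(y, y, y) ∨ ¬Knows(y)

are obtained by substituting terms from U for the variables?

Ground terms of depth ≤ 2:
  With no function symbols every ground term is a constant, so there are exactly 2 ground terms at every depth bound.
  N_0 = 2
  N_1 = 2
  N_2 = 2
So there are 2 ground terms available for substitution.
The clause has 1 distinct variable (y), which appears in the body. In the free term algebra distinct substitutions yield syntactically distinct ground instances.
Number of ground instances = 2.

2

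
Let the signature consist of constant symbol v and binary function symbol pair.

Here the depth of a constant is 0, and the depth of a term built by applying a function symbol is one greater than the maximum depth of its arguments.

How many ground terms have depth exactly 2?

3

Let N_k = |{terms of depth ≤ k}|. Then N_0 = 1 and N_k = 1 + N_{k-1}^2 for k ≥ 1 (one summand per function symbol, arity giving the exponent).
N_0 = 1
N_1 = 1 + 1^2 = 2
N_2 = 1 + 2^2 = 5
Terms of depth exactly 2: N_2 − N_1 = 5 − 2 = 3.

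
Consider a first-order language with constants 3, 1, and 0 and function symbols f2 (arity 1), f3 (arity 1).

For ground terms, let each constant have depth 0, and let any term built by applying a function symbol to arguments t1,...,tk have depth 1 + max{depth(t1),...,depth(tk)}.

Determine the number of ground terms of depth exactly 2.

12

Let N_k = |{terms of depth ≤ k}|. Then N_0 = 3 and N_k = 3 + N_{k-1} + N_{k-1} for k ≥ 1 (one summand per function symbol, arity giving the exponent).
N_0 = 3
N_1 = 3 + 3 + 3 = 9
N_2 = 3 + 9 + 9 = 21
Terms of depth exactly 2: N_2 − N_1 = 21 − 9 = 12.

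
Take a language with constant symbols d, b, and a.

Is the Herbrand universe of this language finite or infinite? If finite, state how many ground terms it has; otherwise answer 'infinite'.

There are no function symbols, so every ground term is one of the 3 constants.
The Herbrand universe is {d, b, a}, which is finite with 3 elements.

3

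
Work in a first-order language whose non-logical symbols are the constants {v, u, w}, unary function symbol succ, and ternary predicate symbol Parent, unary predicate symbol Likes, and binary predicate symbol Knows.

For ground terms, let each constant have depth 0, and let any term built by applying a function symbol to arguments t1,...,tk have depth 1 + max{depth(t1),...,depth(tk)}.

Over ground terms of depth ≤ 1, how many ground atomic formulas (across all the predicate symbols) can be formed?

258

First count ground terms of depth ≤ 1.
Let N_k count ground terms of depth at most k. Each non-constant term of depth ≤ k is some function symbol applied to depth-≤(k−1) arguments, giving N_k = 3 + N_{k-1}.
N_0 = 3
N_1 = 3 + 3 = 6
Explicitly: v, u, w, succ(v), succ(u), succ(w).
So |H| = 6.
For each predicate symbol, the number of ground atoms is |H| raised to its arity; summing:
  Parent: 6^3 = 216;  Likes: 6;  Knows: 6^2 = 36
Total ground atoms: 216 + 6 + 36 = 258.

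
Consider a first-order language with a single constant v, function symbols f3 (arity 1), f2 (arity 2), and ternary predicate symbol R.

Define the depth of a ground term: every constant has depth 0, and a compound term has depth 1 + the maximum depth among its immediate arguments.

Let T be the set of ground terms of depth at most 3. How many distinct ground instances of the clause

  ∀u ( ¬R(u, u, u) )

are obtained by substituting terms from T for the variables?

183

Ground terms of depth ≤ 3:
  Let N_k count ground terms of depth at most k. Each non-constant term of depth ≤ k is some function symbol applied to depth-≤(k−1) arguments, giving N_k = 1 + N_{k-1} + N_{k-1}^2.
  N_0 = 1
  N_1 = 1 + 1 + 1^2 = 3
  N_2 = 1 + 3 + 3^2 = 13
  N_3 = 1 + 13 + 13^2 = 183
So there are 183 ground terms available for substitution.
There is 1 variable to instantiate (u),  occurring in at least one literal, so different choices give different ground instances.
Number of ground instances = 183.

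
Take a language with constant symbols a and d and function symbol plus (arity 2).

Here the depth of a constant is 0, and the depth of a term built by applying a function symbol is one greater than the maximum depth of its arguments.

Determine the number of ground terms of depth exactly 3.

Write N_k for the number of ground terms of depth ≤ k. A term of depth ≤ k is either a constant or a function symbol applied to arguments of depth ≤ k−1, so N_k = 2 + N_{k-1}^2.
N_0 = 2
N_1 = 2 + 2^2 = 6
N_2 = 2 + 6^2 = 38
N_3 = 2 + 38^2 = 1446
Terms of depth exactly 3: N_3 − N_2 = 1446 − 38 = 1408.

1408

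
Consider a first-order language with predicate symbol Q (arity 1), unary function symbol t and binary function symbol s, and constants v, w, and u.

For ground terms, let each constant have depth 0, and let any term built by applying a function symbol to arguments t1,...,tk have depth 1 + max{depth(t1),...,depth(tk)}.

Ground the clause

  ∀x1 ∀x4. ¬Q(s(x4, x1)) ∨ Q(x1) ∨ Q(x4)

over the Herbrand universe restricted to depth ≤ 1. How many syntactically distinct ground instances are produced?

225

Ground terms of depth ≤ 1:
  Write N_k for the number of ground terms of depth ≤ k. A term of depth ≤ k is either a constant or a function symbol applied to arguments of depth ≤ k−1, so N_k = 3 + N_{k-1} + N_{k-1}^2.
  N_0 = 3
  N_1 = 3 + 3 + 3^2 = 15
So there are 15 ground terms available for substitution.
The body mentions every one of the 2 quantified variables; since ground terms form a free algebra, no two substitutions collapse to the same formula.
Number of ground instances = 15^2 = 225.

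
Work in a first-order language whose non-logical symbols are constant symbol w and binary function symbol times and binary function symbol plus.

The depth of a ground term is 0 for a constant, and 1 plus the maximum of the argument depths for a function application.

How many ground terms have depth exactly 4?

Write N_k for the number of ground terms of depth ≤ k. A term of depth ≤ k is either a constant or a function symbol applied to arguments of depth ≤ k−1, so N_k = 1 + N_{k-1}^2 + N_{k-1}^2.
N_0 = 1
N_1 = 1 + 1^2 + 1^2 = 3
N_2 = 1 + 3^2 + 3^2 = 19
N_3 = 1 + 19^2 + 19^2 = 723
N_4 = 1 + 723^2 + 723^2 = 1045459
Terms of depth exactly 4: N_4 − N_3 = 1045459 − 723 = 1044736.

1044736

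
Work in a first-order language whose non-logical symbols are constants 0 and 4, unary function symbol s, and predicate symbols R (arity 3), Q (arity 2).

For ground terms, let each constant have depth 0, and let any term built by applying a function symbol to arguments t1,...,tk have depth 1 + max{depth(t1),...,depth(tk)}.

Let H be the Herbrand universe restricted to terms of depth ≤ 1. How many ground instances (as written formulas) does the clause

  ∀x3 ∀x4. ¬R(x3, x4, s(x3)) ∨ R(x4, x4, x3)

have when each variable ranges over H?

Ground terms of depth ≤ 1:
  If N_k denotes the number of depth-≤k ground terms, the 2 constants give N_0 = 2, and each function symbol of arity r contributes N_{k-1}^r new terms at level k: N_k = 2 + N_{k-1}.
  N_0 = 2
  N_1 = 2 + 2 = 4
So there are 4 ground terms available for substitution.
Each of x3, x4 ranges independently over the available ground terms, and distinct assignments produce distinct instances.
Number of ground instances = 4^2 = 16.

16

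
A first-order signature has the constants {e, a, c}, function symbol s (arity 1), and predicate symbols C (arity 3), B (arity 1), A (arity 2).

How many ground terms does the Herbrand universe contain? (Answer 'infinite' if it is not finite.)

The signature has at least one function symbol (s, arity 1) and at least one constant (e).
Iterating s gives infinitely many distinct ground terms: e, s(e), s(s(e)), ...
So the Herbrand universe is infinite.

infinite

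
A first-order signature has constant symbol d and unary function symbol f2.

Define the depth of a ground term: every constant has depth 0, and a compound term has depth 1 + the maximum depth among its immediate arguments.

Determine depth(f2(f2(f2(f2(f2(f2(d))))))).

6

depth(f2(d)) = 1 + depth(d) = 1 + 0 = 1
depth(f2(f2(d))) = 1 + depth(f2(d)) = 1 + 1 = 2
depth(f2(f2(f2(d)))) = 1 + depth(f2(f2(d))) = 1 + 2 = 3
depth(f2(f2(f2(f2(d))))) = 1 + depth(f2(f2(f2(d)))) = 1 + 3 = 4
depth(f2(f2(f2(f2(f2(d)))))) = 1 + depth(f2(f2(f2(f2(d))))) = 1 + 4 = 5
depth(f2(f2(f2(f2(f2(f2(d))))))) = 1 + depth(f2(f2(f2(f2(f2(d)))))) = 1 + 5 = 6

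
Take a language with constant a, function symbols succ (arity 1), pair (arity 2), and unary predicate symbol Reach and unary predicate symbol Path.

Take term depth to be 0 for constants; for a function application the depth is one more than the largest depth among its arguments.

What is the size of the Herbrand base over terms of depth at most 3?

First count ground terms of depth ≤ 3.
Write N_k for the number of ground terms of depth ≤ k. A term of depth ≤ k is either a constant or a function symbol applied to arguments of depth ≤ k−1, so N_k = 1 + N_{k-1} + N_{k-1}^2.
N_0 = 1
N_1 = 1 + 1 + 1^2 = 3
N_2 = 1 + 3 + 3^2 = 13
N_3 = 1 + 13 + 13^2 = 183
So |H| = 183.
Ground atoms are formed by filling each argument slot of a predicate with a term from H, so an r-ary predicate gives |H|^r atoms:
  Reach: 183;  Path: 183
Total ground atoms: 183 + 183 = 366.

366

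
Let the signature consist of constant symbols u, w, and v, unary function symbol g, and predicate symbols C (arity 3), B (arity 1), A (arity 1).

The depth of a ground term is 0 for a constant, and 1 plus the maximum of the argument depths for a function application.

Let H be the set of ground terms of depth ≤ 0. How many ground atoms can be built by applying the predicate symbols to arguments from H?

33

First count ground terms of depth ≤ 0.
Count level by level. With function symbols g/1, the terms of depth ≤ k are the 3 constants together with each function applied to depth-≤(k−1) tuples, so N_k = 3 + N_{k-1}.
N_0 = 3
So |H| = 3.
Ground atoms are formed by filling each argument slot of a predicate with a term from H, so an r-ary predicate gives |H|^r atoms:
  C: 3^3 = 27;  B: 3;  A: 3
Total ground atoms: 27 + 3 + 3 = 33.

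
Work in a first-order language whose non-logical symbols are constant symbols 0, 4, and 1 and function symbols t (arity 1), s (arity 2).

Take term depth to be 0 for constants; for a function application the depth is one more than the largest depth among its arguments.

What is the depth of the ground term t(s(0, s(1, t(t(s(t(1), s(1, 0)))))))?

depth(t(1)) = 1 + depth(1) = 1 + 0 = 1
depth(s(1, 0)) = 1 + max(0, 0) = 1
depth(s(t(1), s(1, 0))) = 1 + max(1, 1) = 2
depth(t(s(t(1), s(1, 0)))) = 1 + depth(s(t(1), s(1, 0))) = 1 + 2 = 3
depth(t(t(s(t(1), s(1, 0))))) = 1 + depth(t(s(t(1), s(1, 0)))) = 1 + 3 = 4
depth(s(1, t(t(s(t(1), s(1, 0)))))) = 1 + max(0, 4) = 5
depth(s(0, s(1, t(t(s(t(1), s(1, 0))))))) = 1 + max(0, 5) = 6
depth(t(s(0, s(1, t(t(s(t(1), s(1, 0)))))))) = 1 + depth(s(0, s(1, t(t(s(t(1), s(1, 0))))))) = 1 + 6 = 7

7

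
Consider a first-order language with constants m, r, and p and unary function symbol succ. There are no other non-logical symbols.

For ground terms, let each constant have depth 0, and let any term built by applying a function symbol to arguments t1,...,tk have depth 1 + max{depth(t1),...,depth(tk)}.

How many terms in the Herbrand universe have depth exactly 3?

Count level by level. With function symbols succ/1, the terms of depth ≤ k are the 3 constants together with each function applied to depth-≤(k−1) tuples, so N_k = 3 + N_{k-1}.
N_0 = 3
N_1 = 3 + 3 = 6
N_2 = 3 + 6 = 9
N_3 = 3 + 9 = 12
Terms of depth exactly 3: N_3 − N_2 = 12 − 9 = 3.

3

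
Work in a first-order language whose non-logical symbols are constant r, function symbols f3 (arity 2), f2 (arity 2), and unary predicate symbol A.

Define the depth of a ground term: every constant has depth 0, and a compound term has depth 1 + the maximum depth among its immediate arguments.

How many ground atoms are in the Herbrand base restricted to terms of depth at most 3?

723

First count ground terms of depth ≤ 3.
Let N_k count ground terms of depth at most k. Each non-constant term of depth ≤ k is some function symbol applied to depth-≤(k−1) arguments, giving N_k = 1 + N_{k-1}^2 + N_{k-1}^2.
N_0 = 1
N_1 = 1 + 1^2 + 1^2 = 3
N_2 = 1 + 3^2 + 3^2 = 19
N_3 = 1 + 19^2 + 19^2 = 723
So |H| = 723.
A ground atom is a predicate applied to a tuple of terms from H, so the count is the sum over predicates of |H|^arity:
  A: 723
Total ground atoms: 723.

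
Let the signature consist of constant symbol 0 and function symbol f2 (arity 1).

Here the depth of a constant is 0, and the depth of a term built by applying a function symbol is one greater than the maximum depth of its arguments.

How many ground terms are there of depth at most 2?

3

Let N_k count ground terms of depth at most k. Each non-constant term of depth ≤ k is some function symbol applied to depth-≤(k−1) arguments, giving N_k = 1 + N_{k-1}.
N_0 = 1
N_1 = 1 + 1 = 2
N_2 = 1 + 2 = 3
Explicitly: 0, f2(0), f2(f2(0)).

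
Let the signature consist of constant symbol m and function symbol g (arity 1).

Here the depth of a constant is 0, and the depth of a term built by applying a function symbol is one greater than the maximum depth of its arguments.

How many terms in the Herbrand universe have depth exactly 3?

Let N_k = |{terms of depth ≤ k}|. Then N_0 = 1 and N_k = 1 + N_{k-1} for k ≥ 1 (one summand per function symbol, arity giving the exponent).
N_0 = 1
N_1 = 1 + 1 = 2
N_2 = 1 + 2 = 3
N_3 = 1 + 3 = 4
Terms of depth exactly 3: N_3 − N_2 = 4 − 3 = 1.

1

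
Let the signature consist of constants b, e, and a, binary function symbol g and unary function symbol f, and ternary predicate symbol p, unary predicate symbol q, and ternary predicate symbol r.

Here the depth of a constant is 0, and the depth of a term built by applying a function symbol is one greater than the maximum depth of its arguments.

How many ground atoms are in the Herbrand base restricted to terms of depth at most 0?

First count ground terms of depth ≤ 0.
If N_k denotes the number of depth-≤k ground terms, the 3 constants give N_0 = 3, and each function symbol of arity r contributes N_{k-1}^r new terms at level k: N_k = 3 + N_{k-1}^2 + N_{k-1}.
N_0 = 3
Explicitly: b, e, a.
So |H| = 3.
A ground atom is a predicate applied to a tuple of terms from H, so the count is the sum over predicates of |H|^arity:
  p: 3^3 = 27;  q: 3;  r: 3^3 = 27
Total ground atoms: 27 + 3 + 27 = 57.

57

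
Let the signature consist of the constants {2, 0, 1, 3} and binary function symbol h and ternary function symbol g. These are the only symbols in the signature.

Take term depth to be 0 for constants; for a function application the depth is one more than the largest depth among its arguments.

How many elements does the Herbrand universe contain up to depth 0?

Write N_k for the number of ground terms of depth ≤ k. A term of depth ≤ k is either a constant or a function symbol applied to arguments of depth ≤ k−1, so N_k = 4 + N_{k-1}^2 + N_{k-1}^3.
N_0 = 4
Explicitly: 2, 0, 1, 3.

4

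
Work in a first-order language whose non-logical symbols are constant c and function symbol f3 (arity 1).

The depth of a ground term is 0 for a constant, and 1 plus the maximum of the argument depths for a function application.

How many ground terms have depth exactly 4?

Let N_k count ground terms of depth at most k. Each non-constant term of depth ≤ k is some function symbol applied to depth-≤(k−1) arguments, giving N_k = 1 + N_{k-1}.
N_0 = 1
N_1 = 1 + 1 = 2
N_2 = 1 + 2 = 3
N_3 = 1 + 3 = 4
N_4 = 1 + 4 = 5
Terms of depth exactly 4: N_4 − N_3 = 5 − 4 = 1.

1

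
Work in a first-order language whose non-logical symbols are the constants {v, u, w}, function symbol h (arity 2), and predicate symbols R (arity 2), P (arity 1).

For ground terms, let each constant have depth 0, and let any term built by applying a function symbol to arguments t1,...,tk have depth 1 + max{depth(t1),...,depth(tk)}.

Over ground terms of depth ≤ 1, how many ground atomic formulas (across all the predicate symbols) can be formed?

156

First count ground terms of depth ≤ 1.
Write N_k for the number of ground terms of depth ≤ k. A term of depth ≤ k is either a constant or a function symbol applied to arguments of depth ≤ k−1, so N_k = 3 + N_{k-1}^2.
N_0 = 3
N_1 = 3 + 3^2 = 12
So |H| = 12.
For each predicate symbol, the number of ground atoms is |H| raised to its arity; summing:
  R: 12^2 = 144;  P: 12
Total ground atoms: 144 + 12 = 156.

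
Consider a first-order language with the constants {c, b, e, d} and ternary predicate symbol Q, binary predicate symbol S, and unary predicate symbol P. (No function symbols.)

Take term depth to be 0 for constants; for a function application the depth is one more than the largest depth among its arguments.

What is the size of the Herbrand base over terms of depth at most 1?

First count ground terms of depth ≤ 1.
With no function symbols every ground term is a constant, so there are exactly 4 ground terms at every depth bound.
N_0 = 4
N_1 = 4
Explicitly: c, b, e, d.
So |H| = 4.
A ground atom is a predicate applied to a tuple of terms from H, so the count is the sum over predicates of |H|^arity:
  Q: 4^3 = 64;  S: 4^2 = 16;  P: 4
Total ground atoms: 64 + 16 + 4 = 84.

84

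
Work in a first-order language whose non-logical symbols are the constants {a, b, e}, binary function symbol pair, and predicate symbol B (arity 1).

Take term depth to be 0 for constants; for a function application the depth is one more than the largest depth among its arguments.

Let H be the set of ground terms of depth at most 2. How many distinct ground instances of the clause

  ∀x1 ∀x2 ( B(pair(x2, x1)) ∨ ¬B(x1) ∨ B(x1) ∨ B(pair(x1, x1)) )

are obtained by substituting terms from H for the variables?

Ground terms of depth ≤ 2:
  Let N_k count ground terms of depth at most k. Each non-constant term of depth ≤ k is some function symbol applied to depth-≤(k−1) arguments, giving N_k = 3 + N_{k-1}^2.
  N_0 = 3
  N_1 = 3 + 3^2 = 12
  N_2 = 3 + 12^2 = 147
So there are 147 ground terms available for substitution.
There are 2 variables to instantiate (x1, x2), each occurring in at least one literal, so different choices give different ground instances.
Number of ground instances = 147^2 = 21609.

21609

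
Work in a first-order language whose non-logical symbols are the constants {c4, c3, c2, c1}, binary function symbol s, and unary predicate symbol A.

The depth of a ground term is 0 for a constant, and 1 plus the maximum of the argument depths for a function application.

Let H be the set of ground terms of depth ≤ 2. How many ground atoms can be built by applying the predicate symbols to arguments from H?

404

First count ground terms of depth ≤ 2.
Write N_k for the number of ground terms of depth ≤ k. A term of depth ≤ k is either a constant or a function symbol applied to arguments of depth ≤ k−1, so N_k = 4 + N_{k-1}^2.
N_0 = 4
N_1 = 4 + 4^2 = 20
N_2 = 4 + 20^2 = 404
So |H| = 404.
For each predicate symbol, the number of ground atoms is |H| raised to its arity; summing:
  A: 404
Total ground atoms: 404.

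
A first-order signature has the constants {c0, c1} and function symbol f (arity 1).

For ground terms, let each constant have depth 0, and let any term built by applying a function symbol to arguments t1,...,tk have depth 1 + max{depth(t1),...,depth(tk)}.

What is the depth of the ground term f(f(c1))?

depth(f(c1)) = 1 + depth(c1) = 1 + 0 = 1
depth(f(f(c1))) = 1 + depth(f(c1)) = 1 + 1 = 2

2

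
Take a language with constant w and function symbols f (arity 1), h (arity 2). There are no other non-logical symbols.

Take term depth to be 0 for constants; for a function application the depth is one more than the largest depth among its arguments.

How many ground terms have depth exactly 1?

2

Let N_k = |{terms of depth ≤ k}|. Then N_0 = 1 and N_k = 1 + N_{k-1} + N_{k-1}^2 for k ≥ 1 (one summand per function symbol, arity giving the exponent).
N_0 = 1
N_1 = 1 + 1 + 1^2 = 3
Terms of depth exactly 1: N_1 − N_0 = 3 − 1 = 2.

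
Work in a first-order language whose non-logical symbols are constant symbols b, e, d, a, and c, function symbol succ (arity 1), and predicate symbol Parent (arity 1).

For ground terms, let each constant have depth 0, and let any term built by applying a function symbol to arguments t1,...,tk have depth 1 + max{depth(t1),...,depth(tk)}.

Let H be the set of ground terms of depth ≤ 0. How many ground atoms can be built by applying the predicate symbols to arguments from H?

5

First count ground terms of depth ≤ 0.
Write N_k for the number of ground terms of depth ≤ k. A term of depth ≤ k is either a constant or a function symbol applied to arguments of depth ≤ k−1, so N_k = 5 + N_{k-1}.
N_0 = 5
So |H| = 5.
Each predicate of arity r yields |H|^r ground atoms (one per choice of an r-tuple from H):
  Parent: 5
Total ground atoms: 5.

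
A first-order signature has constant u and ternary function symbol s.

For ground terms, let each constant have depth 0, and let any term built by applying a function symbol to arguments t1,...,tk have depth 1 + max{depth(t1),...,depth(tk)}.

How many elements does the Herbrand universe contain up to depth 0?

If N_k denotes the number of depth-≤k ground terms, the 1 constant gives N_0 = 1, and each function symbol of arity r contributes N_{k-1}^r new terms at level k: N_k = 1 + N_{k-1}^3.
N_0 = 1

1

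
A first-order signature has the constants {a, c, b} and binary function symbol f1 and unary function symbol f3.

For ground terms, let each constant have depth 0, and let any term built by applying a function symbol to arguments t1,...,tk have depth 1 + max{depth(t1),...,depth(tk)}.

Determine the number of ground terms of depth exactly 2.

Let N_k = |{terms of depth ≤ k}|. Then N_0 = 3 and N_k = 3 + N_{k-1}^2 + N_{k-1} for k ≥ 1 (one summand per function symbol, arity giving the exponent).
N_0 = 3
N_1 = 3 + 3^2 + 3 = 15
N_2 = 3 + 15^2 + 15 = 243
Terms of depth exactly 2: N_2 − N_1 = 243 − 15 = 228.

228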